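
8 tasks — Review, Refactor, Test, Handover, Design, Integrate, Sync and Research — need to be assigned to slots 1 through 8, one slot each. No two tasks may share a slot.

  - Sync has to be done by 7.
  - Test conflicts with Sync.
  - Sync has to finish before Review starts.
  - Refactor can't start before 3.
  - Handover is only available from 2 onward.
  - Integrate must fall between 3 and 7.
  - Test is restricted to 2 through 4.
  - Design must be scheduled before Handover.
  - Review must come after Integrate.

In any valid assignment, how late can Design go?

7

Downstream work caps Design at 7.
Design at 7 is achievable: Test in 2, Design in 7, Sync in 1, Integrate in 3, Refactor in 4, Research in 6, Review in 5, Handover in 8.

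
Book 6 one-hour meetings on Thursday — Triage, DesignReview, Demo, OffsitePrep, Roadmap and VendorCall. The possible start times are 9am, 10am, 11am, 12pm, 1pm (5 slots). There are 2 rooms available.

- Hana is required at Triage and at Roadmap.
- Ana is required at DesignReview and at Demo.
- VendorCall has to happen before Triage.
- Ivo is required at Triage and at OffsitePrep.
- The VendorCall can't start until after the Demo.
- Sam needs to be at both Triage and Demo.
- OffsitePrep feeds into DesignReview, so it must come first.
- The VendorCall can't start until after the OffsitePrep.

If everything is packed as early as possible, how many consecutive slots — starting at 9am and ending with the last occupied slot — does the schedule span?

3 slots

The precedence chain requires at least 3 distinct slots.
With at most 2 per slot and 6 meetings, at least 3 slots are needed.
3 works (last occupied slot: 11am): for example Triage=11am; Demo=9am; Roadmap=10am; OffsitePrep=9am; DesignReview=11am; VendorCall=10am.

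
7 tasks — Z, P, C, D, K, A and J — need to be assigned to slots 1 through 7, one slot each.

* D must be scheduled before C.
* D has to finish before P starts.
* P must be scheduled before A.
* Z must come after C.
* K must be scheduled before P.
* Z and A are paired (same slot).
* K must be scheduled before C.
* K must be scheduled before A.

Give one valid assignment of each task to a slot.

J in 1; K in 1; Z in 3; A in 3; P in 2; C in 2; D in 1

Checking: K(1) before C(2); K(1) before P(2); K(1) before A(3); P(2) before A(3); D(1) before P(2); C(2) before Z(3); D(1) before C(2); Z = A = 3.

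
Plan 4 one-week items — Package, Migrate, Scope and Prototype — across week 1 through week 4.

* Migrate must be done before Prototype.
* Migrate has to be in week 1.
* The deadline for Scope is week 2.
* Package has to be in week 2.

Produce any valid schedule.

Scope -> week 1; Package -> week 2; Prototype -> week 2; Migrate -> week 1

Checking: Migrate(week 1) before Prototype(week 2); Migrate=week 1 in [week 1,week 1]; Scope=week 1 in [week 1,week 2]; Package=week 2 in [week 2,week 2].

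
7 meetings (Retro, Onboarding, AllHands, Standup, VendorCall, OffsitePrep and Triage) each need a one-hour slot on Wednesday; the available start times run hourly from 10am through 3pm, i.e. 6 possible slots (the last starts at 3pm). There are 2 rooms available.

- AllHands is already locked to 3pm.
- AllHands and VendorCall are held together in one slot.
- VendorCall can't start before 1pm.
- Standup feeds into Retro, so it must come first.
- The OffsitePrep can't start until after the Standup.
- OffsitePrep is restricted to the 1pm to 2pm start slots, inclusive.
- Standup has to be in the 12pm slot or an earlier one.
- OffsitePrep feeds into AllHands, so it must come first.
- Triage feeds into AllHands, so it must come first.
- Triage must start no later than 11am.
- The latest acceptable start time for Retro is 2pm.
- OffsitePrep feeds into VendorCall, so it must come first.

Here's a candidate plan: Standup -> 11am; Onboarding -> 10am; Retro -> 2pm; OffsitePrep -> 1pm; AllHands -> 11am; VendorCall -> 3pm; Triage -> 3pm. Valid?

There are 2 rooms available — holds.
VendorCall can't start before 1pm — holds.
AllHands is already locked to 3pm — violated.
Standup has to be in the 12pm slot or an earlier one — holds.
The latest acceptable start time for Retro is 2pm — holds.
OffsitePrep feeds into VendorCall, so it must come first — holds.
OffsitePrep is restricted to the 1pm to 2pm start slots, inclusive — holds.
The OffsitePrep can't start until after the Standup — holds.
AllHands and VendorCall are held together in one slot — violated.
Triage feeds into AllHands, so it must come first — violated.
Triage must start no later than 11am — violated.
OffsitePrep feeds into AllHands, so it must come first — violated.
Standup feeds into Retro, so it must come first — holds.

No — it violates: Triage feeds into AllHands, so it must come first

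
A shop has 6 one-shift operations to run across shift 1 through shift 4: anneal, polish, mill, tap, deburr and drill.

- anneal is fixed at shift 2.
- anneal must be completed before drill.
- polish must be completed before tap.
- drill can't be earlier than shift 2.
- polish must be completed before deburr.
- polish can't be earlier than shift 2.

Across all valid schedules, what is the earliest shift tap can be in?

Precedence pushes tap to at least shift 3.
tap at shift 3 is achievable: deburr in shift 3, polish in shift 2, mill in shift 1, drill in shift 3, anneal in shift 2, tap in shift 3.

shift 3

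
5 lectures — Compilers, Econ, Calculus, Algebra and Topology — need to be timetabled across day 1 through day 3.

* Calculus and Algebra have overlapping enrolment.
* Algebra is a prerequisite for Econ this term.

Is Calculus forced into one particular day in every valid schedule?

No

Calculus can be day 1 (e.g. Calculus=day 1, Econ=day 3, Algebra=day 2, Compilers=day 1, Topology=day 1) or day 2 (e.g. Calculus=day 2; Compilers=day 1; Topology=day 1; Algebra=day 1; Econ=day 2).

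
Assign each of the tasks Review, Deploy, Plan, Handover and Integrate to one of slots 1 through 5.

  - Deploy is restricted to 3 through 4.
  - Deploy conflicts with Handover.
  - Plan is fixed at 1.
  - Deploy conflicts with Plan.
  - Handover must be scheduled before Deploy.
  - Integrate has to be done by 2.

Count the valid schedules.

50

Splitting on Review: it can be 1 (10), 2 (10), 3 (10), 4 (10), 5 (10). Listing each branch's schedules as (Deploy, Plan, Handover, Integrate):
Review=1: (3,1,1,1) (3,1,1,2) (3,1,2,1) (3,1,2,2) (4,1,1,1) (4,1,1,2) (4,1,2,1) (4,1,2,2) (4,1,3,1) (4,1,3,2) — 10.
Review=2: (3,1,1,1) (3,1,1,2) (3,1,2,1) (3,1,2,2) (4,1,1,1) (4,1,1,2) (4,1,2,1) (4,1,2,2) (4,1,3,1) (4,1,3,2) — 10.
Review=3: (3,1,1,1) (3,1,1,2) (3,1,2,1) (3,1,2,2) (4,1,1,1) (4,1,1,2) (4,1,2,1) (4,1,2,2) (4,1,3,1) (4,1,3,2) — 10.
Review=4: (3,1,1,1) (3,1,1,2) (3,1,2,1) (3,1,2,2) (4,1,1,1) (4,1,1,2) (4,1,2,1) (4,1,2,2) (4,1,3,1) (4,1,3,2) — 10.
Review=5: (3,1,1,1) (3,1,1,2) (3,1,2,1) (3,1,2,2) (4,1,1,1) (4,1,1,2) (4,1,2,1) (4,1,2,2) (4,1,3,1) (4,1,3,2) — 10.
Summing: 10 + 10 + 10 + 10 + 10 = 50.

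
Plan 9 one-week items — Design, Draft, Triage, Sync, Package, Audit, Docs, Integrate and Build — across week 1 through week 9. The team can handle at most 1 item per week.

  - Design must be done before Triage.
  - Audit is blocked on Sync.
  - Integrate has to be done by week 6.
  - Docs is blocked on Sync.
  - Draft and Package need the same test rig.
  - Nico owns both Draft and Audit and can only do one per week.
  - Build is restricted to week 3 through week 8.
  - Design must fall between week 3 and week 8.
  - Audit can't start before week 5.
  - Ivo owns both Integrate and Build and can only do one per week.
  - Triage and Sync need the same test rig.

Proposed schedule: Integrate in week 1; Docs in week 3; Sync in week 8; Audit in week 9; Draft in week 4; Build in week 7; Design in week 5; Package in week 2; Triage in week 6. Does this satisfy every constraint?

Audit is blocked on Sync — holds.
Design must be done before Triage — holds.
Design must fall between week 3 and week 8 — holds.
Integrate has to be done by week 6 — holds.
Docs is blocked on Sync — violated.
The team can handle at most 1 item per week — holds.
Build is restricted to week 3 through week 8 — holds.
Triage and Sync need the same test rig — holds.
Draft and Package need the same test rig — holds.
Nico owns both Draft and Audit and can only do one per week — holds.
Ivo owns both Integrate and Build and can only do one per week — holds.
Audit can't start before week 5 — holds.

Invalid. Docs is blocked on Sync.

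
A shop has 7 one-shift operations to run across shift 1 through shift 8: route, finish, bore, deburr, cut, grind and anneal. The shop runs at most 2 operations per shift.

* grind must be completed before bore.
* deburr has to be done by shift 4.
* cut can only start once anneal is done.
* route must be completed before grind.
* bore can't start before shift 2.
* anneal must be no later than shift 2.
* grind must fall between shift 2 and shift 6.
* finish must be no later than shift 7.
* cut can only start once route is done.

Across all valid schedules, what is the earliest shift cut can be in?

shift 2

Precedence pushes cut to at least shift 2.
cut at shift 2 is achievable: finish in shift 3, grind in shift 3, route in shift 1, cut in shift 2, bore in shift 4, anneal in shift 1, deburr in shift 2.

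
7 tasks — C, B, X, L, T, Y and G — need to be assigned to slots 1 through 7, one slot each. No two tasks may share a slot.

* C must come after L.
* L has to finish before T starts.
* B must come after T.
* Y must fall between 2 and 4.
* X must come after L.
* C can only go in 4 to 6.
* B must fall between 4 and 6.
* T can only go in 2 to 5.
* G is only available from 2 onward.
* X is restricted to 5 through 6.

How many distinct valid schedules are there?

8

Splitting on C: it can be 4 (4), 5 (2), 6 (2). Listing each branch's schedules as (B, X, L, T, Y, G):
C=4: (5,6,1,2,3,7) (5,6,1,3,2,7) (6,5,1,2,3,7) (6,5,1,3,2,7) — 4.
C=5: (4,6,1,2,3,7) (4,6,1,3,2,7) — 2.
C=6: (4,5,1,2,3,7) (4,5,1,3,2,7) — 2.
Summing: 4 + 2 + 2 = 8.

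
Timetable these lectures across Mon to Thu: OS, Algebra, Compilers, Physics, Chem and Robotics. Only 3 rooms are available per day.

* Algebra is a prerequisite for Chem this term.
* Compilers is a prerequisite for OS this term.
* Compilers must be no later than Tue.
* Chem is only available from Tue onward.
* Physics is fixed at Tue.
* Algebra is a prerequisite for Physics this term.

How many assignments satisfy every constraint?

Splitting on OS: it can be Tue (11), Wed (23), Thu (23). Listing each branch's schedules as (Algebra, Compilers, Physics, Chem, Robotics):
OS=Tue: (Mon,Mon,Tue,Tue,Mon) (Mon,Mon,Tue,Tue,Wed) (Mon,Mon,Tue,Tue,Thu) (Mon,Mon,Tue,Wed,Mon) (Mon,Mon,Tue,Wed,Tue) (Mon,Mon,Tue,Wed,Wed) (Mon,Mon,Tue,Wed,Thu) (Mon,Mon,Tue,Thu,Mon) (Mon,Mon,Tue,Thu,Tue) (Mon,Mon,Tue,Thu,Wed) (Mon,Mon,Tue,Thu,Thu) — 11.
OS=Wed: (Mon,Mon,Tue,Tue,Mon) (Mon,Mon,Tue,Tue,Tue) (Mon,Mon,Tue,Tue,Wed) (Mon,Mon,Tue,Tue,Thu) (Mon,Mon,Tue,Wed,Mon) (Mon,Mon,Tue,Wed,Tue) (Mon,Mon,Tue,Wed,Wed) (Mon,Mon,Tue,Wed,Thu) (Mon,Mon,Tue,Thu,Mon) (Mon,Mon,Tue,Thu,Tue) (Mon,Mon,Tue,Thu,Wed) (Mon,Mon,Tue,Thu,Thu) (Mon,Tue,Tue,Tue,Mon) (Mon,Tue,Tue,Tue,Wed) (Mon,Tue,Tue,Tue,Thu) (Mon,Tue,Tue,Wed,Mon) (Mon,Tue,Tue,Wed,Tue) (Mon,Tue,Tue,Wed,Wed) (Mon,Tue,Tue,Wed,Thu) (Mon,Tue,Tue,Thu,Mon) (Mon,Tue,Tue,Thu,Tue) (Mon,Tue,Tue,Thu,Wed) (Mon,Tue,Tue,Thu,Thu) — 23.
OS=Thu: (Mon,Mon,Tue,Tue,Mon) (Mon,Mon,Tue,Tue,Tue) (Mon,Mon,Tue,Tue,Wed) (Mon,Mon,Tue,Tue,Thu) (Mon,Mon,Tue,Wed,Mon) (Mon,Mon,Tue,Wed,Tue) (Mon,Mon,Tue,Wed,Wed) (Mon,Mon,Tue,Wed,Thu) (Mon,Mon,Tue,Thu,Mon) (Mon,Mon,Tue,Thu,Tue) (Mon,Mon,Tue,Thu,Wed) (Mon,Mon,Tue,Thu,Thu) (Mon,Tue,Tue,Tue,Mon) (Mon,Tue,Tue,Tue,Wed) (Mon,Tue,Tue,Tue,Thu) (Mon,Tue,Tue,Wed,Mon) (Mon,Tue,Tue,Wed,Tue) (Mon,Tue,Tue,Wed,Wed) (Mon,Tue,Tue,Wed,Thu) (Mon,Tue,Tue,Thu,Mon) (Mon,Tue,Tue,Thu,Tue) (Mon,Tue,Tue,Thu,Wed) (Mon,Tue,Tue,Thu,Thu) — 23.
Summing: 11 + 23 + 23 = 57.

57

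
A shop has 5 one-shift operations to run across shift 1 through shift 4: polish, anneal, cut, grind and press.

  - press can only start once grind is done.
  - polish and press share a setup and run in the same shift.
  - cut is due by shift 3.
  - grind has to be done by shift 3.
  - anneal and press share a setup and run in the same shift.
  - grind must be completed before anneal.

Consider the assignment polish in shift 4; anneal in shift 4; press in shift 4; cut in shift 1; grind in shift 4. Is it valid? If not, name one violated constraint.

Invalid. grind has to be done by shift 3.

anneal and press share a setup and run in the same shift — holds.
grind must be completed before anneal — violated.
polish and press share a setup and run in the same shift — holds.
grind has to be done by shift 3 — violated.
press can only start once grind is done — violated.
cut is due by shift 3 — holds.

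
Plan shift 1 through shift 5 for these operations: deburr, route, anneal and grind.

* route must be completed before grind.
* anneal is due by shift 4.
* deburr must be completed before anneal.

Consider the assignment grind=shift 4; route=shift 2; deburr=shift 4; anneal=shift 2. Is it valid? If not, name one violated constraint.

anneal is due by shift 4 — holds.
route must be completed before grind — holds.
deburr must be completed before anneal — violated.

Invalid. deburr must be completed before anneal.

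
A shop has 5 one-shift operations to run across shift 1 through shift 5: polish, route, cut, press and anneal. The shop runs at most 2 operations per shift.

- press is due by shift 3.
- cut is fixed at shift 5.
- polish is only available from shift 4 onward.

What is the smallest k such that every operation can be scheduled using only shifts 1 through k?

With at most 2 per shift and 5 operations, at least 3 shifts are needed.
cut can't be placed before shift 5, so the schedule must run through at least shift 5.
5 works (last occupied shift: shift 5): for example route -> shift 1, polish -> shift 4, cut -> shift 5, anneal -> shift 2, press -> shift 1.

5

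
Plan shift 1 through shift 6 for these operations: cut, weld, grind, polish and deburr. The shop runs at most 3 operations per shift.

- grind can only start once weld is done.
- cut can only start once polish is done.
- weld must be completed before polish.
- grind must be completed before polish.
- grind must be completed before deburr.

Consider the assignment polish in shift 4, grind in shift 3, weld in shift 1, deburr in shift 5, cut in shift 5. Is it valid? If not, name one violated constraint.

Yes, all constraints hold

weld must be completed before polish — holds.
grind can only start once weld is done — holds.
cut can only start once polish is done — holds.
grind must be completed before polish — holds.
grind must be completed before deburr — holds.
The shop runs at most 3 operations per shift — holds.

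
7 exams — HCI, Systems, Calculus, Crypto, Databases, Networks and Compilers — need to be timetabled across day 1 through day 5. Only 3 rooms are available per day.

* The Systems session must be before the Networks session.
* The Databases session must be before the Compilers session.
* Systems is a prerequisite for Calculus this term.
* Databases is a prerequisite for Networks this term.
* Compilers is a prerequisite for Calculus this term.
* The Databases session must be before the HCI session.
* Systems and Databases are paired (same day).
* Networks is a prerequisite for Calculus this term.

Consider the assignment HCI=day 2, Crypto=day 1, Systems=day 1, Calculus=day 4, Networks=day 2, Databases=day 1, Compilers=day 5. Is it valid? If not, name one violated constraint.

Networks is a prerequisite for Calculus this term — holds.
Systems and Databases are paired (same day) — holds.
Systems is a prerequisite for Calculus this term — holds.
Only 3 rooms are available per day — holds.
The Systems session must be before the Networks session — holds.
The Databases session must be before the Compilers session — holds.
The Databases session must be before the HCI session — holds.
Compilers is a prerequisite for Calculus this term — violated.
Databases is a prerequisite for Networks this term — holds.

No. Compilers is a prerequisite for Calculus this term is not satisfied.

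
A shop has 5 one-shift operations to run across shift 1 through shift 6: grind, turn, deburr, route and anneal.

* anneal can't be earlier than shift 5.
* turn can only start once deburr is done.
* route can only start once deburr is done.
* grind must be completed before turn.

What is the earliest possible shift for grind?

shift 1

Downstream work caps grind at shift 5.
grind at shift 1 is achievable: grind in shift 1, deburr in shift 1, turn in shift 2, anneal in shift 5, route in shift 2.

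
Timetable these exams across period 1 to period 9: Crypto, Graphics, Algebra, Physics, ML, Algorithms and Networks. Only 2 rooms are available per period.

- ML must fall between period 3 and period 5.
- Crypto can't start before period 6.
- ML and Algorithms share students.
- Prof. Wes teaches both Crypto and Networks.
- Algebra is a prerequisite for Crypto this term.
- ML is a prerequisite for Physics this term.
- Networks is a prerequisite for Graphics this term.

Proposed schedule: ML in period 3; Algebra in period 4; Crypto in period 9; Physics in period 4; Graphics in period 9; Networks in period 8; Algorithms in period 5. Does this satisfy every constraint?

Yes, all constraints hold

Algebra is a prerequisite for Crypto this term — holds.
Networks is a prerequisite for Graphics this term — holds.
Prof. Wes teaches both Crypto and Networks — holds.
ML and Algorithms share students — holds.
ML is a prerequisite for Physics this term — holds.
ML must fall between period 3 and period 5 — holds.
Only 2 rooms are available per period — holds.
Crypto can't start before period 6 — holds.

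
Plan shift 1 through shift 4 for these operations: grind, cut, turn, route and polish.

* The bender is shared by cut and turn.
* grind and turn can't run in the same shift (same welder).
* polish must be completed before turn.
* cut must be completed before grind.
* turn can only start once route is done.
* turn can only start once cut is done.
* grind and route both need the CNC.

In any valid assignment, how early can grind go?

Precedence pushes grind to at least shift 2.
grind at shift 2 is achievable: polish=shift 1, cut=shift 1, grind=shift 2, route=shift 1, turn=shift 3.

shift 2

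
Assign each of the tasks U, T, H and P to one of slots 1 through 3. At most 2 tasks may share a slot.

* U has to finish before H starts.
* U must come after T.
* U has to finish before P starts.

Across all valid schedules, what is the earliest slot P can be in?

3

Precedence pushes P to at least 3.
P at 3 is achievable: H in 3; U in 2; P in 3; T in 1.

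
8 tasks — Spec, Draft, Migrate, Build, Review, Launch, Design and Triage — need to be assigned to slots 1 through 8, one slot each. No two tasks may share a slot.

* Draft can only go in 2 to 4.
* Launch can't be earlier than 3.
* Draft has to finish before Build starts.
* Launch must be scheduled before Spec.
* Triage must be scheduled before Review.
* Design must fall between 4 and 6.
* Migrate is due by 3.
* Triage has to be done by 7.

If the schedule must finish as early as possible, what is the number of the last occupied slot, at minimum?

The precedence chain requires at least 2 distinct slots.
With at most 1 per slot and 8 tasks, at least 8 slots are needed.
Design can't be placed before 4, so the schedule must run through at least slot 4.
8 works (last occupied slot: 8): for example Build -> 7; Draft -> 2; Review -> 8; Migrate -> 1; Launch -> 3; Spec -> 6; Triage -> 5; Design -> 4.

slot 8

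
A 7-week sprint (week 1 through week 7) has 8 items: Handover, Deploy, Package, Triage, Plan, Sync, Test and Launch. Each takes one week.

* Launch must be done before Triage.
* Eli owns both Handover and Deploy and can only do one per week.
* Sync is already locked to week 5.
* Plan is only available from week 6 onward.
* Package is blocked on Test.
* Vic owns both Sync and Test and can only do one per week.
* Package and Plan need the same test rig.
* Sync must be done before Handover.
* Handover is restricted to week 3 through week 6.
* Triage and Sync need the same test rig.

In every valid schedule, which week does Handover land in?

Handover is available from week 3; precedence pushes Handover to at least week 6; Handover's own window allows nothing later than week 6.
So Handover is pinned to week 6.

week 6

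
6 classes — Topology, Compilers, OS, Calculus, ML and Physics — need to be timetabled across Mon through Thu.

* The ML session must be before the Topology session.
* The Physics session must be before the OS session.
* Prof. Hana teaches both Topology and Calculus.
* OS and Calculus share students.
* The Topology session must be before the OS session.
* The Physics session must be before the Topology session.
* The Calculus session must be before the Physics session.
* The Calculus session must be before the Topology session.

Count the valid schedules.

Splitting on Compilers: it can be Mon (2), Tue (2), Wed (2), Thu (2). Listing each branch's schedules as (Topology, OS, Calculus, ML, Physics):
Compilers=Mon: (Wed,Thu,Mon,Mon,Tue) (Wed,Thu,Mon,Tue,Tue) — 2.
Compilers=Tue: (Wed,Thu,Mon,Mon,Tue) (Wed,Thu,Mon,Tue,Tue) — 2.
Compilers=Wed: (Wed,Thu,Mon,Mon,Tue) (Wed,Thu,Mon,Tue,Tue) — 2.
Compilers=Thu: (Wed,Thu,Mon,Mon,Tue) (Wed,Thu,Mon,Tue,Tue) — 2.
Summing: 2 + 2 + 2 + 2 = 8.

8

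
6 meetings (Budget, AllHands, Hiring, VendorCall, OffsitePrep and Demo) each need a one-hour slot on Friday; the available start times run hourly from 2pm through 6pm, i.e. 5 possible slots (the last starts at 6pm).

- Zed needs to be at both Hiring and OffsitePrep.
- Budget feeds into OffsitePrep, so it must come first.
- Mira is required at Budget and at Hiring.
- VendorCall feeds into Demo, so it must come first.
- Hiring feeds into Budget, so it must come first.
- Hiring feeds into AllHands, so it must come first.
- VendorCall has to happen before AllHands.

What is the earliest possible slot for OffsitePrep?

4pm

Precedence pushes OffsitePrep to at least 4pm.
OffsitePrep at 4pm is achievable: AllHands in 3pm, Demo in 3pm, OffsitePrep in 4pm, Budget in 3pm, VendorCall in 2pm, Hiring in 2pm.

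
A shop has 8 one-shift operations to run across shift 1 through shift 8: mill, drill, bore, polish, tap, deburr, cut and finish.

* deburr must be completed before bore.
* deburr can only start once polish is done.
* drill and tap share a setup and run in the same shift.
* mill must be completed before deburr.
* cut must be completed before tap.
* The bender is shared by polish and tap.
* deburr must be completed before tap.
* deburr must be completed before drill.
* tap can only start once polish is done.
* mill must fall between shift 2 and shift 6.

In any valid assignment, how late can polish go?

Downstream work caps polish at shift 6.
polish at shift 6 is achievable: tap in shift 8, deburr in shift 7, bore in shift 8, polish in shift 6, finish in shift 1, cut in shift 1, drill in shift 8, mill in shift 2.

shift 6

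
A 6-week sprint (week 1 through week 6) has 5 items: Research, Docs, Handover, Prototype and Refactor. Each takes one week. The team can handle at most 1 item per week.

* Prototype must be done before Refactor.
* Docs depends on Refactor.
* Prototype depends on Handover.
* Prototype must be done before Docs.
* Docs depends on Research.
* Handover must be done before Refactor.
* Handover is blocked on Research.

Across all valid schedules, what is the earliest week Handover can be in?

Precedence pushes Handover to at least week 2; downstream work caps Handover at week 3.
Handover at week 2 is achievable: Prototype in week 3; Research in week 1; Handover in week 2; Docs in week 5; Refactor in week 4.

week 2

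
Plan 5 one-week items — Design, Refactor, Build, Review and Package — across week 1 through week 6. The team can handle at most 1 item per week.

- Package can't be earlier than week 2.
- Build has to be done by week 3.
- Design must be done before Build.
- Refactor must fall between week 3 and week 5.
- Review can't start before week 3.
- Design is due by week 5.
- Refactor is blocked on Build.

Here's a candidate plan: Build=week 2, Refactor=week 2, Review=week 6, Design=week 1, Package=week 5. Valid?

Build has to be done by week 3 — holds.
Package can't be earlier than week 2 — holds.
Design is due by week 5 — holds.
Design must be done before Build — holds.
The team can handle at most 1 item per week — violated.
Refactor is blocked on Build — violated.
Review can't start before week 3 — holds.
Refactor must fall between week 3 and week 5 — violated.

Invalid. Refactor must fall between week 3 and week 5.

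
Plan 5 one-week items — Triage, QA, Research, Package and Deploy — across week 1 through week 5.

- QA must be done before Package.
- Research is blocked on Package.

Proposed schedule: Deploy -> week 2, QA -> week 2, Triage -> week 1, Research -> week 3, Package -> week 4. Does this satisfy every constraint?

Research is blocked on Package — violated.
QA must be done before Package — holds.

No — it violates: Research is blocked on Package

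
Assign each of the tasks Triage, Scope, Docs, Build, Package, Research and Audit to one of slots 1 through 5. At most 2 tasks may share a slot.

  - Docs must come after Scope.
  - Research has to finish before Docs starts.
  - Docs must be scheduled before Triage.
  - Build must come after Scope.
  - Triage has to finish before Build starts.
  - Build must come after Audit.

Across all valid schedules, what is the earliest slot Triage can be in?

3

Precedence pushes Triage to at least 3; downstream work caps Triage at 4.
Triage at 3 is achievable: Docs=2, Research=1, Triage=3, Build=4, Package=3, Audit=2, Scope=1.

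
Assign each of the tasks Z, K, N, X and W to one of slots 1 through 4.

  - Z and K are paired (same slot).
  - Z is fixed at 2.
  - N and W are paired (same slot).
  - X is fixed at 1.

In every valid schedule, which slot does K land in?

2

K must be in the same slot as Z, which can't be before 2, so K is at least 2; K must be in the same slot as Z, which can't be after 2, so K is at most 2.
So K is pinned to 2.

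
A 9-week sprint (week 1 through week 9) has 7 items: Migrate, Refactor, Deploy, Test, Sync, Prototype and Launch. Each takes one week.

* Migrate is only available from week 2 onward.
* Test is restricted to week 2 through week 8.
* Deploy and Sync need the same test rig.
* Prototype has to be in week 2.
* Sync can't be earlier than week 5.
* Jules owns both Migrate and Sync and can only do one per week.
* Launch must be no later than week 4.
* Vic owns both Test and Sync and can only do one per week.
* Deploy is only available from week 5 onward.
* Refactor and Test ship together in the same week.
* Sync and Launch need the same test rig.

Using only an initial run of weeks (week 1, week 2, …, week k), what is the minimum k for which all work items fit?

Deploy can't be placed before week 5, so the schedule must run through at least week 5.
Could 5 weeks be enough, i.e. nothing placed later than week 5? No: Deploy's window within 5 weeks is {week 5}; Sync's window within 5 weeks is {week 5}; Sync can't share with Deploy (week 5) → nothing is left.
So 5 weeks is not enough.
6 works (last occupied week: week 6): for example Deploy=week 5; Test=week 2; Launch=week 1; Migrate=week 2; Prototype=week 2; Sync=week 6; Refactor=week 2.

6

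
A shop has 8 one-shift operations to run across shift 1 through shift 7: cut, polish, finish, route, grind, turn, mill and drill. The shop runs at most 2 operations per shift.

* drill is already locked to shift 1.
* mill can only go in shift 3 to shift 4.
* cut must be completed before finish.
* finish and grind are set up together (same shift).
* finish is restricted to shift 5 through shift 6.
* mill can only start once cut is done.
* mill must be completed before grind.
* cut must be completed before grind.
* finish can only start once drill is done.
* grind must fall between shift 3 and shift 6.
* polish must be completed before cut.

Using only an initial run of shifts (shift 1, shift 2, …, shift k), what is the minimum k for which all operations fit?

The precedence chain requires at least 4 distinct shifts.
With at most 2 per shift and 8 operations, at least 4 shifts are needed.
finish can't be placed before shift 5, so the schedule must run through at least shift 5.
5 works (last occupied shift: shift 5): for example grind -> shift 5; route -> shift 2; finish -> shift 5; drill -> shift 1; mill -> shift 3; cut -> shift 2; turn -> shift 3; polish -> shift 1.

5 shifts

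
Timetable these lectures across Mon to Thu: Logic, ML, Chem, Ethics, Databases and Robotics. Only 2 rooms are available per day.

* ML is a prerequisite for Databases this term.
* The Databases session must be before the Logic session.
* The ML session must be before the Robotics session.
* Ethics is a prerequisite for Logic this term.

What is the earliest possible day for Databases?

Tue

Precedence pushes Databases to at least Tue; downstream work caps Databases at Wed.
Databases at Tue is achievable: Ethics -> Mon; ML -> Mon; Robotics -> Tue; Logic -> Wed; Chem -> Wed; Databases -> Tue.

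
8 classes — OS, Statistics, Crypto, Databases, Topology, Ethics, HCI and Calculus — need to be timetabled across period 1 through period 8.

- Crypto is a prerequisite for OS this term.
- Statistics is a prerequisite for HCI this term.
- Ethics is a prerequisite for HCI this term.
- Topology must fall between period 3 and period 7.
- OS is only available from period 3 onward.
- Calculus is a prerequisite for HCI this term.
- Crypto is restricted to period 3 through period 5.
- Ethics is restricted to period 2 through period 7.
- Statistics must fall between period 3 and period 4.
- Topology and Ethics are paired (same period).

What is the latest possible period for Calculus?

Downstream work caps Calculus at period 7.
Calculus at period 7 is achievable: HCI -> period 8; Topology -> period 3; Databases -> period 1; Ethics -> period 3; Calculus -> period 7; Statistics -> period 3; Crypto -> period 3; OS -> period 4.

period 7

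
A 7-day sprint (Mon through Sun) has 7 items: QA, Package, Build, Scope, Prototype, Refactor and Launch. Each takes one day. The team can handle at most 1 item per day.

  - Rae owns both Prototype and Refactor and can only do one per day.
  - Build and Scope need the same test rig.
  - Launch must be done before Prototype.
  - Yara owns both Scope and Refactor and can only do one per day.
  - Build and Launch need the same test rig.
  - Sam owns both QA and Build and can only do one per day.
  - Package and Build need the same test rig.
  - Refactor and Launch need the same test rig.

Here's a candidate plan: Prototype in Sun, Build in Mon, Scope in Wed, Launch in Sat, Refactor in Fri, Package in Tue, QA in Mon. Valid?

Invalid. Sam owns both QA and Build and can only do one per day.

Launch must be done before Prototype — holds.
Yara owns both Scope and Refactor and can only do one per day — holds.
Build and Scope need the same test rig — holds.
Sam owns both QA and Build and can only do one per day — violated.
Refactor and Launch need the same test rig — holds.
The team can handle at most 1 item per day — violated.
Package and Build need the same test rig — holds.
Build and Launch need the same test rig — holds.
Rae owns both Prototype and Refactor and can only do one per day — holds.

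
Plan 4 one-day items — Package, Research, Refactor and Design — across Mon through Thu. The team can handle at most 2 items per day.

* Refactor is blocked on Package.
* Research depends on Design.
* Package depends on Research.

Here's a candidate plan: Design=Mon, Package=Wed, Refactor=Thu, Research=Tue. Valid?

Package depends on Research — holds.
The team can handle at most 2 items per day — holds.
Refactor is blocked on Package — holds.
Research depends on Design — holds.

Valid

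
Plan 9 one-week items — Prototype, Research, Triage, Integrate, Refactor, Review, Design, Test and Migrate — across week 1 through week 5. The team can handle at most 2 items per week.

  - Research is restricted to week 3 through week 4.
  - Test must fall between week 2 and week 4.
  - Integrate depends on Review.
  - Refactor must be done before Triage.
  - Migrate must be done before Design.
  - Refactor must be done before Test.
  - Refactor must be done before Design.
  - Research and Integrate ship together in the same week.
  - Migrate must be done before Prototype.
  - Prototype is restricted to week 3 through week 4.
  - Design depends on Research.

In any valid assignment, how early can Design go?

week 4

Precedence pushes Design to at least week 4.
Design at week 4 is achievable: Research=week 3; Refactor=week 1; Review=week 2; Test=week 2; Integrate=week 3; Design=week 4; Triage=week 5; Prototype=week 4; Migrate=week 1.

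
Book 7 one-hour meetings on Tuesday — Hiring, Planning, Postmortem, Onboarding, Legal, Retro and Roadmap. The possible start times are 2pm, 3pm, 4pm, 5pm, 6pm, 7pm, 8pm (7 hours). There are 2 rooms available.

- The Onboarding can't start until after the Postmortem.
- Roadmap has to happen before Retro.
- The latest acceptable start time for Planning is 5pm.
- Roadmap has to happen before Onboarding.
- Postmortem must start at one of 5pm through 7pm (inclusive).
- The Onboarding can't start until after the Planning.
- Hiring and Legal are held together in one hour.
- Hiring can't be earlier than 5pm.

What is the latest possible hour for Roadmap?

Downstream work caps Roadmap at 7pm.
Roadmap at 7pm is achievable: Legal=6pm; Roadmap=7pm; Onboarding=8pm; Postmortem=5pm; Planning=2pm; Hiring=6pm; Retro=8pm.

7pm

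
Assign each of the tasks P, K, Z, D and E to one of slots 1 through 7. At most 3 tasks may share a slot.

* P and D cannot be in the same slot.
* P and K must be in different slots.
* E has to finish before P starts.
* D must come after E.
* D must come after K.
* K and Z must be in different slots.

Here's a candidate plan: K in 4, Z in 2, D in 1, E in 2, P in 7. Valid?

D must come after K — violated.
E has to finish before P starts — holds.
D must come after E — violated.
K and Z must be in different slots — holds.
P and D cannot be in the same slot — holds.
P and K must be in different slots — holds.
At most 3 tasks may share a slot — holds.

No. D must come after K is not satisfied.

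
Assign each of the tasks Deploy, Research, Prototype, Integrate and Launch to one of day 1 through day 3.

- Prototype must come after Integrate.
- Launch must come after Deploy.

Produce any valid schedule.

Research in day 1, Deploy in day 1, Launch in day 2, Integrate in day 1, Prototype in day 2

Checking: Deploy(day 1) before Launch(day 2); Integrate(day 1) before Prototype(day 2).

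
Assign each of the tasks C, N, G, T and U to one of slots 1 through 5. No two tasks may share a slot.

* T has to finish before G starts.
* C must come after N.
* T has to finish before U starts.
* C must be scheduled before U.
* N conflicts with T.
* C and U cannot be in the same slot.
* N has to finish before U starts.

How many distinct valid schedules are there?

9

Splitting on C: it can be 2 (2), 3 (4), 4 (3). Listing each branch's schedules as (N, G, T, U):
C=2: (1,4,3,5) (1,5,3,4) — 2.
C=3: (1,4,2,5) (1,5,2,4) (2,4,1,5) (2,5,1,4) — 4.
C=4: (1,3,2,5) (2,3,1,5) (3,2,1,5) — 3.
Summing: 2 + 4 + 3 = 9.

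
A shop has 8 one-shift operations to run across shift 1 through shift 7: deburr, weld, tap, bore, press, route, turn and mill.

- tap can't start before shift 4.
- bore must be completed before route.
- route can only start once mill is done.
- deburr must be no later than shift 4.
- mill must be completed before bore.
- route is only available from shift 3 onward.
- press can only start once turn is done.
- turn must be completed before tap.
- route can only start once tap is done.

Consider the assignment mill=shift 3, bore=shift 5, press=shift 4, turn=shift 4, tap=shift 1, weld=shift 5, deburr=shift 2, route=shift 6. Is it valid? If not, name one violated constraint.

bore must be completed before route — holds.
turn must be completed before tap — violated.
route can only start once mill is done — holds.
mill must be completed before bore — holds.
route can only start once tap is done — holds.
deburr must be no later than shift 4 — holds.
press can only start once turn is done — violated.
tap can't start before shift 4 — violated.
route is only available from shift 3 onward — holds.

No — it violates: turn must be completed before tap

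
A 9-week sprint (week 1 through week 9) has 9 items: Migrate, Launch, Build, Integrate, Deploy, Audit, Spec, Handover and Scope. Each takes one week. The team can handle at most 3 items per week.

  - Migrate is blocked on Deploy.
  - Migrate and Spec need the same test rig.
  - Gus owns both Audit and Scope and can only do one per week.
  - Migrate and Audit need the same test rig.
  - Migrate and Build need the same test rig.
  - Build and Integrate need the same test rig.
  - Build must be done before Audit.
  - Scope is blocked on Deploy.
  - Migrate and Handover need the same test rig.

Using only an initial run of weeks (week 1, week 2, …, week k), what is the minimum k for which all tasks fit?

3

The precedence chain requires at least 2 distinct weeks.
With at most 3 per week and 9 tasks, at least 3 weeks are needed.
3 works (last occupied week: week 3): for example Build=week 1, Spec=week 3, Scope=week 2, Integrate=week 2, Audit=week 3, Handover=week 3, Launch=week 1, Deploy=week 1, Migrate=week 2.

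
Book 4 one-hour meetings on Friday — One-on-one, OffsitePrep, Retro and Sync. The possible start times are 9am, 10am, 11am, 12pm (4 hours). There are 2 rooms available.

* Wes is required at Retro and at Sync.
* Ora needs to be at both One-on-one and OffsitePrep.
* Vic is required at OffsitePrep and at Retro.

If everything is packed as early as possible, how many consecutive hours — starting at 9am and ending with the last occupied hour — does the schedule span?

With at most 2 per hour and 4 meetings, at least 2 hours are needed.
2 works (last occupied hour: 10am): for example OffsitePrep=10am, One-on-one=9am, Sync=10am, Retro=9am.

2 hours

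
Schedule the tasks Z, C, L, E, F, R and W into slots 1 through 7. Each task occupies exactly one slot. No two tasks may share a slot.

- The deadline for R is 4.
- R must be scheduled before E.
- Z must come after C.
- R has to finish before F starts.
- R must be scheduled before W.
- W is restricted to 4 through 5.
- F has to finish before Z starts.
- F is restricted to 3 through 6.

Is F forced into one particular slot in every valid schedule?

No

F can be 3 (e.g. L in 7, F in 3, C in 2, Z in 5, R in 1, E in 6, W in 4) or 4 (e.g. F -> 4, L -> 7, R -> 1, W -> 5, Z -> 6, E -> 3, C -> 2).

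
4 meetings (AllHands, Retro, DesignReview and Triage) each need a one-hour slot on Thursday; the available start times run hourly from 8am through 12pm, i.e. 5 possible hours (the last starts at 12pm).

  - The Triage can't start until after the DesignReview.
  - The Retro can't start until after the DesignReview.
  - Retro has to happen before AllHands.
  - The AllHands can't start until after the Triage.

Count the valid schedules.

Splitting on AllHands: it can be 10am (1), 11am (5), 12pm (14). Listing each branch's schedules as (Retro, DesignReview, Triage):
AllHands=10am: (9am,8am,9am) — 1.
AllHands=11am: (9am,8am,9am) (9am,8am,10am) (10am,8am,9am) (10am,8am,10am) (10am,9am,10am) — 5.
AllHands=12pm: (9am,8am,9am) (9am,8am,10am) (9am,8am,11am) (10am,8am,9am) (10am,8am,10am) (10am,8am,11am) (10am,9am,10am) (10am,9am,11am) (11am,8am,9am) (11am,8am,10am) (11am,8am,11am) (11am,9am,10am) (11am,9am,11am) (11am,10am,11am) — 14.
Summing: 1 + 5 + 14 = 20.

20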